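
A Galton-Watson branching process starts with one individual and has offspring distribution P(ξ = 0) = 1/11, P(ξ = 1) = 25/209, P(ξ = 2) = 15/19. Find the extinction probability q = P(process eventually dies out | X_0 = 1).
q = 19/165

The pgf is f(s) = 1/11 + 25/209·s + 15/19·s². The extinction probability q is the smallest fixed point of f in [0, 1]. Setting s = f(s):
  15/19·s² + (25/209 − 1)·s + 1/11 = 0
  15/19·s² − (1/11 + 15/19)·s + 1/11 = 0
which factors as (s − 1)·(15/19·s − 1/11) = 0, giving roots s = 1 and s = (1/11)/(15/19) = 19/165.
Mean offspring μ = 25/209 + 2·15/19 = 355/209 > 1 (supercritical), so q < 1. The extinction probability is the smaller root: q = (1/11)/(15/19) = 19/165.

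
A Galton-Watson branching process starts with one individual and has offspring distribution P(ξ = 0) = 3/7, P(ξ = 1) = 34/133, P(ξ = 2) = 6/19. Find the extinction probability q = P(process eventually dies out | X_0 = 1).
q = 1

Mean offspring μ = 0·3/7 + 1·34/133 + 2·6/19 = 118/133 ≤ 1. For μ ≤ 1 with offspring not concentrated at 1, the Galton-Watson process goes extinct almost surely, so q = 1.
(Algebraic check: The pgf is f(s) = 3/7 + 34/133·s + 6/19·s². The extinction probability q is the smallest fixed point of f in [0, 1]. Setting s = f(s):
  6/19·s² + (34/133 − 1)·s + 3/7 = 0
  6/19·s² − (3/7 + 6/19)·s + 3/7 = 0
which factors as (s − 1)·(6/19·s − 3/7) = 0, giving roots s = 1 and s = (3/7)/(6/19) = 19/14. Since 19/14 ≥ 1, the smallest root in [0, 1] is s = 1.)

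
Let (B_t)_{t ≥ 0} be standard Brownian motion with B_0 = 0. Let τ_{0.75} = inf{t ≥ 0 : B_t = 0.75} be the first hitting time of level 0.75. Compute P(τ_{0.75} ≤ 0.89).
P(τ_{0.75} ≤ 0.89) = 2(1 − Φ(0.75/√0.89)) = 2(1 − Φ(0.7950)) ≈ 0.4266

By the reflection principle for standard BM, P(τ_b ≤ t) = 2 · P(B_t ≥ b). Since B_t ~ N(0, t), P(B_t ≥ 0.75) = 1 − Φ(0.75/√t) = 1 − Φ(0.75/√0.89) = 1 − Φ(0.7950) ≈ 0.21331. Doubling: P(τ_{0.75} ≤ 0.89) ≈ 2 · 0.21331 = 0.42662 ≈ 0.4266.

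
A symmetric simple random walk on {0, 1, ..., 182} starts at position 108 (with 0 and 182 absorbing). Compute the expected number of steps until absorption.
E[τ | X_0 = 108] = 7992

Let v_k = E[τ | X_0 = k]. Boundary: v_0 = v_182 = 0. Recurrence: v_k = 1 + (v_{k-1} + v_{k+1})/2 for 1 ≤ k ≤ 181. The particular solution to v_k − (v_{k-1} + v_{k+1})/2 = 1 is v_k = −k^2. Adding homogeneous solution A + B k and matching boundaries gives v_k = k (182 − k). Substituting k = 108: v_108 = 108 · 74 = 7992.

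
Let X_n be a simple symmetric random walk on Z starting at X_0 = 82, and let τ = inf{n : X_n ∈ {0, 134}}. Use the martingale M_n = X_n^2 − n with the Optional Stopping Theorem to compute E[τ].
E[τ] = 4264

M_n = X_n^2 − n is a martingale (since E[X_{n+1}^2 | F_n] = X_n^2 + 1). By OST (τ has finite mean in a bounded region), E[M_τ] = E[M_0] = X_0^2 − 0 = 82^2 = 6724. Also E[M_τ] = E[X_τ^2] − E[τ]. The walk exits at 0 or 134, with P(hit 134 first) = 82/134, so E[X_τ^2] = 134^2 · 82/134 + 0 = 10988. Thus E[τ] = E[X_τ^2] − E[M_τ] = 10988 − 6724 = 4264 = 82(134 − 82) = 4264.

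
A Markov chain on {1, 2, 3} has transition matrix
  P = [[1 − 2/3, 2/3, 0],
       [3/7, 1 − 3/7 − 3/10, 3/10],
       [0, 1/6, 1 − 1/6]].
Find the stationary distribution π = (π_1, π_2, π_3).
π = (45/241, 70/241, 126/241)

This is a birth-death chain on three states, which satisfies detailed balance: π_1 · P_{12} = π_2 · P_{21} and π_2 · P_{23} = π_3 · P_{32}.
From π_1 · 2/3 = π_2 · 3/7: π_2/π_1 = (2/3)/(3/7) = 14/9.
From π_2 · 3/10 = π_3 · 1/6: π_3/π_2 = (3/10)/(1/6) = 9/5.
Take π_1 proportional to 1; then unnormalized π = (1, 14/9, 14/5). Normalize by dividing by the sum 241/45:
  π = (45/241, 70/241, 126/241).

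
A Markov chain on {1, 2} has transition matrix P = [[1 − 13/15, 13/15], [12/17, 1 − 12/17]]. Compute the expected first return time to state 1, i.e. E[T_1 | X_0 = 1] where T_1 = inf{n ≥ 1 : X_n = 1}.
E[T_1 | X_0 = 1] = 1/π_1 = 401/180

For an irreducible recurrent Markov chain with stationary distribution π, E[T_i | X_0 = i] = 1/π_i (Kac's formula). Here π_1 = (12/17)/(13/15 + 12/17) = (12/17)/(401/255) = 180/401, so E[T_1 | X_0 = 1] = 1/π_1 = (13/15 + 12/17)/(12/17) = (401/255)/(12/17) = 401/180.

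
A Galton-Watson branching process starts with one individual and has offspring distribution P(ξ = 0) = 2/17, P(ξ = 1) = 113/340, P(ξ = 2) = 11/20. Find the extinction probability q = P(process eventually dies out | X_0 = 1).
q = 40/187

The pgf is f(s) = 2/17 + 113/340·s + 11/20·s². The extinction probability q is the smallest fixed point of f in [0, 1]. Setting s = f(s):
  11/20·s² + (113/340 − 1)·s + 2/17 = 0
  11/20·s² − (2/17 + 11/20)·s + 2/17 = 0
which factors as (s − 1)·(11/20·s − 2/17) = 0, giving roots s = 1 and s = (2/17)/(11/20) = 40/187.
Mean offspring μ = 113/340 + 2·11/20 = 487/340 > 1 (supercritical), so q < 1. The extinction probability is the smaller root: q = (2/17)/(11/20) = 40/187.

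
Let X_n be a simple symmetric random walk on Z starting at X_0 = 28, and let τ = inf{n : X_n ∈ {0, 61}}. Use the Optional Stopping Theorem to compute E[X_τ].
E[X_τ] = 28

X_n is a martingale and τ is a bounded-mean stopping time (indeed τ is finite a.s. with bounded expectation since the walk is in a bounded region). By the OST, E[X_τ] = E[X_0] = 28. Equivalently: E[X_τ] = 61 · P(hit 61 first) + 0 · P(hit 0 first) = 61 · (28/61) = 28.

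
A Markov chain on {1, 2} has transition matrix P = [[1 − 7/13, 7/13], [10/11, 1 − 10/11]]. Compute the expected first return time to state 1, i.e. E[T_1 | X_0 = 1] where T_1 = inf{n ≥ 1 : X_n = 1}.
E[T_1 | X_0 = 1] = 1/π_1 = 207/130

For an irreducible recurrent Markov chain with stationary distribution π, E[T_i | X_0 = i] = 1/π_i (Kac's formula). Here π_1 = (10/11)/(7/13 + 10/11) = (10/11)/(207/143) = 130/207, so E[T_1 | X_0 = 1] = 1/π_1 = (7/13 + 10/11)/(10/11) = (207/143)/(10/11) = 207/130.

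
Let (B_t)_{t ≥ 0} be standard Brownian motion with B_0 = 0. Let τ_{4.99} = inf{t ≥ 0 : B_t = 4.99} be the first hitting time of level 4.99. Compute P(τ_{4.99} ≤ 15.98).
P(τ_{4.99} ≤ 15.98) = 2(1 − Φ(4.99/√15.98)) = 2(1 − Φ(1.2483)) ≈ 0.2119

By the reflection principle for standard BM, P(τ_b ≤ t) = 2 · P(B_t ≥ b). Since B_t ~ N(0, t), P(B_t ≥ 4.99) = 1 − Φ(4.99/√t) = 1 − Φ(4.99/√15.98) = 1 − Φ(1.2483) ≈ 0.10596. Doubling: P(τ_{4.99} ≤ 15.98) ≈ 2 · 0.10596 = 0.21192 ≈ 0.2119.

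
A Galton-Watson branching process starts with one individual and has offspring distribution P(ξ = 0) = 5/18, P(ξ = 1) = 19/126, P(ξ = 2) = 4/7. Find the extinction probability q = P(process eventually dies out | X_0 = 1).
q = 35/72

The pgf is f(s) = 5/18 + 19/126·s + 4/7·s². The extinction probability q is the smallest fixed point of f in [0, 1]. Setting s = f(s):
  4/7·s² + (19/126 − 1)·s + 5/18 = 0
  4/7·s² − (5/18 + 4/7)·s + 5/18 = 0
which factors as (s − 1)·(4/7·s − 5/18) = 0, giving roots s = 1 and s = (5/18)/(4/7) = 35/72.
Mean offspring μ = 19/126 + 2·4/7 = 163/126 > 1 (supercritical), so q < 1. The extinction probability is the smaller root: q = (5/18)/(4/7) = 35/72.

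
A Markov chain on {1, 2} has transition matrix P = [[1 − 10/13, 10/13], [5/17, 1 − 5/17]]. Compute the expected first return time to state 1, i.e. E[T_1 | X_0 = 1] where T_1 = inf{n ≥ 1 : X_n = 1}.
E[T_1 | X_0 = 1] = 1/π_1 = 47/13

For an irreducible recurrent Markov chain with stationary distribution π, E[T_i | X_0 = i] = 1/π_i (Kac's formula). Here π_1 = (5/17)/(10/13 + 5/17) = (5/17)/(235/221) = 13/47, so E[T_1 | X_0 = 1] = 1/π_1 = (10/13 + 5/17)/(5/17) = (235/221)/(5/17) = 47/13.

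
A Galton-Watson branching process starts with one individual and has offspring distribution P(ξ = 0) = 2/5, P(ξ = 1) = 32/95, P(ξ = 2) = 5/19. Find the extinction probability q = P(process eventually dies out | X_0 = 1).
q = 1

Mean offspring μ = 0·2/5 + 1·32/95 + 2·5/19 = 82/95 ≤ 1. For μ ≤ 1 with offspring not concentrated at 1, the Galton-Watson process goes extinct almost surely, so q = 1.
(Algebraic check: The pgf is f(s) = 2/5 + 32/95·s + 5/19·s². The extinction probability q is the smallest fixed point of f in [0, 1]. Setting s = f(s):
  5/19·s² + (32/95 − 1)·s + 2/5 = 0
  5/19·s² − (2/5 + 5/19)·s + 2/5 = 0
which factors as (s − 1)·(5/19·s − 2/5) = 0, giving roots s = 1 and s = (2/5)/(5/19) = 38/25. Since 38/25 ≥ 1, the smallest root in [0, 1] is s = 1.)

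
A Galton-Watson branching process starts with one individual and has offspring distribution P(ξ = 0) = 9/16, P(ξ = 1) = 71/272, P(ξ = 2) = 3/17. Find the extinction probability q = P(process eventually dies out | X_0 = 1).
q = 1

Mean offspring μ = 0·9/16 + 1·71/272 + 2·3/17 = 167/272 ≤ 1. For μ ≤ 1 with offspring not concentrated at 1, the Galton-Watson process goes extinct almost surely, so q = 1.
(Algebraic check: The pgf is f(s) = 9/16 + 71/272·s + 3/17·s². The extinction probability q is the smallest fixed point of f in [0, 1]. Setting s = f(s):
  3/17·s² + (71/272 − 1)·s + 9/16 = 0
  3/17·s² − (9/16 + 3/17)·s + 9/16 = 0
which factors as (s − 1)·(3/17·s − 9/16) = 0, giving roots s = 1 and s = (9/16)/(3/17) = 51/16. Since 51/16 ≥ 1, the smallest root in [0, 1] is s = 1.)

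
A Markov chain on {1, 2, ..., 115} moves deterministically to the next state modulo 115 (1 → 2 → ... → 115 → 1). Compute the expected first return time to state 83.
E[T_83 | X_0 = 83] = 115

The chain cycles deterministically, so starting at state 83 it returns in exactly 115 steps. Equivalently, the stationary distribution is uniform π_j = 1/115 for every state j, so by Kac's formula E[T_83] = 1/π_83 = 115.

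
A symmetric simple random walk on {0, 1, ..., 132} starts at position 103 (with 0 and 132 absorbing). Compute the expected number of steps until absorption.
E[τ | X_0 = 103] = 2987

Let v_k = E[τ | X_0 = k]. Boundary: v_0 = v_132 = 0. Recurrence: v_k = 1 + (v_{k-1} + v_{k+1})/2 for 1 ≤ k ≤ 131. The particular solution to v_k − (v_{k-1} + v_{k+1})/2 = 1 is v_k = −k^2. Adding homogeneous solution A + B k and matching boundaries gives v_k = k (132 − k). Substituting k = 103: v_103 = 103 · 29 = 2987.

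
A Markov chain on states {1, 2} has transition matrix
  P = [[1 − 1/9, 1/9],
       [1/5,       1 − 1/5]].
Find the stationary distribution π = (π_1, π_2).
π_1 = 9/14, π_2 = 5/14

Solve πP = π with π_1 + π_2 = 1. From πP = π: π_1 · (1 − 1/9) + π_2 · 1/5 = π_1 ⇒ π_2 · 1/5 = π_1 · 1/9 ⇒ π_2/π_1 = (1/9)/(1/5) = 5/9. Together with π_1 + π_2 = 1:
  π_1 = (1/5)/(1/9 + 1/5) = (1/5)/(14/45) = 9/14,
  π_2 = (1/9)/(1/9 + 1/5) = (1/9)/(14/45) = 5/14.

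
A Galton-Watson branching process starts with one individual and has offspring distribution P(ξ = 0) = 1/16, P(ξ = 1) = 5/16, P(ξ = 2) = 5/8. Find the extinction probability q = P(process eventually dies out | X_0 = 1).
q = 1/10

The pgf is f(s) = 1/16 + 5/16·s + 5/8·s². The extinction probability q is the smallest fixed point of f in [0, 1]. Setting s = f(s):
  5/8·s² + (5/16 − 1)·s + 1/16 = 0
  5/8·s² − (1/16 + 5/8)·s + 1/16 = 0
which factors as (s − 1)·(5/8·s − 1/16) = 0, giving roots s = 1 and s = (1/16)/(5/8) = 1/10.
Mean offspring μ = 5/16 + 2·5/8 = 25/16 > 1 (supercritical), so q < 1. The extinction probability is the smaller root: q = (1/16)/(5/8) = 1/10.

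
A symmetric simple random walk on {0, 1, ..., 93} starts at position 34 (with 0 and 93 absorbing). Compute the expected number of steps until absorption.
E[τ | X_0 = 34] = 2006

Let v_k = E[τ | X_0 = k]. Boundary: v_0 = v_93 = 0. Recurrence: v_k = 1 + (v_{k-1} + v_{k+1})/2 for 1 ≤ k ≤ 92. The particular solution to v_k − (v_{k-1} + v_{k+1})/2 = 1 is v_k = −k^2. Adding homogeneous solution A + B k and matching boundaries gives v_k = k (93 − k). Substituting k = 34: v_34 = 34 · 59 = 2006.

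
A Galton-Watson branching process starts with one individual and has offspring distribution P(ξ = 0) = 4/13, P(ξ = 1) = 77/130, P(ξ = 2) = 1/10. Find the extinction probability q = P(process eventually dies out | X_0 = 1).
q = 1

Mean offspring μ = 0·4/13 + 1·77/130 + 2·1/10 = 103/130 ≤ 1. For μ ≤ 1 with offspring not concentrated at 1, the Galton-Watson process goes extinct almost surely, so q = 1.
(Algebraic check: The pgf is f(s) = 4/13 + 77/130·s + 1/10·s². The extinction probability q is the smallest fixed point of f in [0, 1]. Setting s = f(s):
  1/10·s² + (77/130 − 1)·s + 4/13 = 0
  1/10·s² − (4/13 + 1/10)·s + 4/13 = 0
which factors as (s − 1)·(1/10·s − 4/13) = 0, giving roots s = 1 and s = (4/13)/(1/10) = 40/13. Since 40/13 ≥ 1, the smallest root in [0, 1] is s = 1.)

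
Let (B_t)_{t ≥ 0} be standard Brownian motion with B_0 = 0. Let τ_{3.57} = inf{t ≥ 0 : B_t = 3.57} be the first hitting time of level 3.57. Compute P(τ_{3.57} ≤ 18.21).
P(τ_{3.57} ≤ 18.21) = 2(1 − Φ(3.57/√18.21)) = 2(1 − Φ(0.8366)) ≈ 0.4028

By the reflection principle for standard BM, P(τ_b ≤ t) = 2 · P(B_t ≥ b). Since B_t ~ N(0, t), P(B_t ≥ 3.57) = 1 − Φ(3.57/√t) = 1 − Φ(3.57/√18.21) = 1 − Φ(0.8366) ≈ 0.20141. Doubling: P(τ_{3.57} ≤ 18.21) ≈ 2 · 0.20141 = 0.40282 ≈ 0.4028.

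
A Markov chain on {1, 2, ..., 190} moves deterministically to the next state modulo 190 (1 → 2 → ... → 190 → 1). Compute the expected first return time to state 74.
E[T_74 | X_0 = 74] = 190

The chain cycles deterministically, so starting at state 74 it returns in exactly 190 steps. Equivalently, the stationary distribution is uniform π_j = 1/190 for every state j, so by Kac's formula E[T_74] = 1/π_74 = 190.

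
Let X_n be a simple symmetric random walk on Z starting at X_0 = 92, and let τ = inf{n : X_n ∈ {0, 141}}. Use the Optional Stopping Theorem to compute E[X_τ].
E[X_τ] = 92

X_n is a martingale and τ is a bounded-mean stopping time (indeed τ is finite a.s. with bounded expectation since the walk is in a bounded region). By the OST, E[X_τ] = E[X_0] = 92. Equivalently: E[X_τ] = 141 · P(hit 141 first) + 0 · P(hit 0 first) = 141 · (92/141) = 92.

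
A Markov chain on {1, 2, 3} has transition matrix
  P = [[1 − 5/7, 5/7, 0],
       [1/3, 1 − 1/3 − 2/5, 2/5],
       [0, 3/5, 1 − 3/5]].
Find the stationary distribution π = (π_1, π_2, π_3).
π = (7/32, 15/32, 5/16)

This is a birth-death chain on three states, which satisfies detailed balance: π_1 · P_{12} = π_2 · P_{21} and π_2 · P_{23} = π_3 · P_{32}.
From π_1 · 5/7 = π_2 · 1/3: π_2/π_1 = (5/7)/(1/3) = 15/7.
From π_2 · 2/5 = π_3 · 3/5: π_3/π_2 = (2/5)/(3/5) = 2/3.
Take π_1 proportional to 1; then unnormalized π = (1, 15/7, 10/7). Normalize by dividing by the sum 32/7:
  π = (7/32, 15/32, 5/16).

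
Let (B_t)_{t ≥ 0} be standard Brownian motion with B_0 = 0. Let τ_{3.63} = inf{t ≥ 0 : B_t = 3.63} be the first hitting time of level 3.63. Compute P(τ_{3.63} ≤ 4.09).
P(τ_{3.63} ≤ 4.09) = 2(1 − Φ(3.63/√4.09)) = 2(1 − Φ(1.7949)) ≈ 0.0727

By the reflection principle for standard BM, P(τ_b ≤ t) = 2 · P(B_t ≥ b). Since B_t ~ N(0, t), P(B_t ≥ 3.63) = 1 − Φ(3.63/√t) = 1 − Φ(3.63/√4.09) = 1 − Φ(1.7949) ≈ 0.03633. Doubling: P(τ_{3.63} ≤ 4.09) ≈ 2 · 0.03633 = 0.07266 ≈ 0.0727.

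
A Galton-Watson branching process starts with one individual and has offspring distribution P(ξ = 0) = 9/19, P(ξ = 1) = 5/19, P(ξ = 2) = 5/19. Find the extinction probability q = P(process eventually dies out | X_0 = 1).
q = 1

Mean offspring μ = 0·9/19 + 1·5/19 + 2·5/19 = 15/19 ≤ 1. For μ ≤ 1 with offspring not concentrated at 1, the Galton-Watson process goes extinct almost surely, so q = 1.
(Algebraic check: The pgf is f(s) = 9/19 + 5/19·s + 5/19·s². The extinction probability q is the smallest fixed point of f in [0, 1]. Setting s = f(s):
  5/19·s² + (5/19 − 1)·s + 9/19 = 0
  5/19·s² − (9/19 + 5/19)·s + 9/19 = 0
which factors as (s − 1)·(5/19·s − 9/19) = 0, giving roots s = 1 and s = (9/19)/(5/19) = 9/5. Since 9/5 ≥ 1, the smallest root in [0, 1] is s = 1.)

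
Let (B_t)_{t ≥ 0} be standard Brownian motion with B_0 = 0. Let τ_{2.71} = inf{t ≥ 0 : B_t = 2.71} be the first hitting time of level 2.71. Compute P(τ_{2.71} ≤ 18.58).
P(τ_{2.71} ≤ 18.58) = 2(1 − Φ(2.71/√18.58)) = 2(1 − Φ(0.6287)) ≈ 0.5295

By the reflection principle for standard BM, P(τ_b ≤ t) = 2 · P(B_t ≥ b). Since B_t ~ N(0, t), P(B_t ≥ 2.71) = 1 − Φ(2.71/√t) = 1 − Φ(2.71/√18.58) = 1 − Φ(0.6287) ≈ 0.26477. Doubling: P(τ_{2.71} ≤ 18.58) ≈ 2 · 0.26477 = 0.52954 ≈ 0.5295.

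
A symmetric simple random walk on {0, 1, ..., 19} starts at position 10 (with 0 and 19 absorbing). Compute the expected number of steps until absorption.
E[τ | X_0 = 10] = 90

Let v_k = E[τ | X_0 = k]. Boundary: v_0 = v_19 = 0. Recurrence: v_k = 1 + (v_{k-1} + v_{k+1})/2 for 1 ≤ k ≤ 18. The particular solution to v_k − (v_{k-1} + v_{k+1})/2 = 1 is v_k = −k^2. Adding homogeneous solution A + B k and matching boundaries gives v_k = k (19 − k). Substituting k = 10: v_10 = 10 · 9 = 90.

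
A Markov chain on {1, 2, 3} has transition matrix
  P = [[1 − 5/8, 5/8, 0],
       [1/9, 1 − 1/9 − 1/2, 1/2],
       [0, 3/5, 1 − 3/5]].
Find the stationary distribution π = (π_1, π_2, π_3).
π = (16/181, 90/181, 75/181)

This is a birth-death chain on three states, which satisfies detailed balance: π_1 · P_{12} = π_2 · P_{21} and π_2 · P_{23} = π_3 · P_{32}.
From π_1 · 5/8 = π_2 · 1/9: π_2/π_1 = (5/8)/(1/9) = 45/8.
From π_2 · 1/2 = π_3 · 3/5: π_3/π_2 = (1/2)/(3/5) = 5/6.
Take π_1 proportional to 1; then unnormalized π = (1, 45/8, 75/16). Normalize by dividing by the sum 181/16:
  π = (16/181, 90/181, 75/181).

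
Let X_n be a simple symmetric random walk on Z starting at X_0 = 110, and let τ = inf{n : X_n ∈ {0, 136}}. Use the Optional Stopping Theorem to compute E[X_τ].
E[X_τ] = 110

X_n is a martingale and τ is a bounded-mean stopping time (indeed τ is finite a.s. with bounded expectation since the walk is in a bounded region). By the OST, E[X_τ] = E[X_0] = 110. Equivalently: E[X_τ] = 136 · P(hit 136 first) + 0 · P(hit 0 first) = 136 · (110/136) = 110.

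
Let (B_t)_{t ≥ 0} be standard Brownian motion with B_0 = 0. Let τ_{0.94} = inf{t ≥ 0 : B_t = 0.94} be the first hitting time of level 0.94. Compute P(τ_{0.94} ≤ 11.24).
P(τ_{0.94} ≤ 11.24) = 2(1 − Φ(0.94/√11.24)) = 2(1 − Φ(0.2804)) ≈ 0.7792

By the reflection principle for standard BM, P(τ_b ≤ t) = 2 · P(B_t ≥ b). Since B_t ~ N(0, t), P(B_t ≥ 0.94) = 1 − Φ(0.94/√t) = 1 − Φ(0.94/√11.24) = 1 − Φ(0.2804) ≈ 0.38959. Doubling: P(τ_{0.94} ≤ 11.24) ≈ 2 · 0.38959 = 0.77918 ≈ 0.7792.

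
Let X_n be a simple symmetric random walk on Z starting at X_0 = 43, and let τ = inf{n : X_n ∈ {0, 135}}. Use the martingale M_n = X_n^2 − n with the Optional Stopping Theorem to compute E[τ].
E[τ] = 3956

M_n = X_n^2 − n is a martingale (since E[X_{n+1}^2 | F_n] = X_n^2 + 1). By OST (τ has finite mean in a bounded region), E[M_τ] = E[M_0] = X_0^2 − 0 = 43^2 = 1849. Also E[M_τ] = E[X_τ^2] − E[τ]. The walk exits at 0 or 135, with P(hit 135 first) = 43/135, so E[X_τ^2] = 135^2 · 43/135 + 0 = 5805. Thus E[τ] = E[X_τ^2] − E[M_τ] = 5805 − 1849 = 3956 = 43(135 − 43) = 3956.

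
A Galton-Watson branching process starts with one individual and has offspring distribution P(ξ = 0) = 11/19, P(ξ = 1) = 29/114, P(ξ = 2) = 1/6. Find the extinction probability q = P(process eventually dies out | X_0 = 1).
q = 1

Mean offspring μ = 0·11/19 + 1·29/114 + 2·1/6 = 67/114 ≤ 1. For μ ≤ 1 with offspring not concentrated at 1, the Galton-Watson process goes extinct almost surely, so q = 1.
(Algebraic check: The pgf is f(s) = 11/19 + 29/114·s + 1/6·s². The extinction probability q is the smallest fixed point of f in [0, 1]. Setting s = f(s):
  1/6·s² + (29/114 − 1)·s + 11/19 = 0
  1/6·s² − (11/19 + 1/6)·s + 11/19 = 0
which factors as (s − 1)·(1/6·s − 11/19) = 0, giving roots s = 1 and s = (11/19)/(1/6) = 66/19. Since 66/19 ≥ 1, the smallest root in [0, 1] is s = 1.)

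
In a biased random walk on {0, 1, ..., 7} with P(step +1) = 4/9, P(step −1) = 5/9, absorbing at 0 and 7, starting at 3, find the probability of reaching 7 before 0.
P(hit 7 before 0) = (1 − (5/4)^3) / (1 − (5/4)^7) = 15616/61741

Let u_k denote P(reach 7 before 0 | start at k). Boundary: u_0 = 0, u_7 = 1. Recurrence: u_k = 4/9·u_{k+1} + 5/9·u_{k-1} for 1 ≤ k ≤ 6. Try u_k = A + B·r^k with r = q/p = (5/9)/(4/9) = 5/4. Substitution satisfies the recurrence; boundary conditions give:
  u_k = (1 − r^k) / (1 − r^N) = (1 − (5/4)^3) / (1 − (5/4)^7) = 15616/61741.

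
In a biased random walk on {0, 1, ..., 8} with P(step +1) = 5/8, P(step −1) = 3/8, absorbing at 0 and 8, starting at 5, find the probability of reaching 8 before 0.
P(hit 8 before 0) = (1 − (3/5)^5) / (1 − (3/5)^8) = 180125/192032

Let u_k denote P(reach 8 before 0 | start at k). Boundary: u_0 = 0, u_8 = 1. Recurrence: u_k = 5/8·u_{k+1} + 3/8·u_{k-1} for 1 ≤ k ≤ 7. Try u_k = A + B·r^k with r = q/p = (3/8)/(5/8) = 3/5. Substitution satisfies the recurrence; boundary conditions give:
  u_k = (1 − r^k) / (1 − r^N) = (1 − (3/5)^5) / (1 − (3/5)^8) = 180125/192032.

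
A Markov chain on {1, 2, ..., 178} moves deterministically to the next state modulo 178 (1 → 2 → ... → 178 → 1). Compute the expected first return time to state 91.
E[T_91 | X_0 = 91] = 178

The chain cycles deterministically, so starting at state 91 it returns in exactly 178 steps. Equivalently, the stationary distribution is uniform π_j = 1/178 for every state j, so by Kac's formula E[T_91] = 1/π_91 = 178.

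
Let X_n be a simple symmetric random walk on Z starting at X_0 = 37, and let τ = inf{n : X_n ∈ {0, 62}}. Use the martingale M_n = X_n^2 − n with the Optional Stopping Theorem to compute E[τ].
E[τ] = 925

M_n = X_n^2 − n is a martingale (since E[X_{n+1}^2 | F_n] = X_n^2 + 1). By OST (τ has finite mean in a bounded region), E[M_τ] = E[M_0] = X_0^2 − 0 = 37^2 = 1369. Also E[M_τ] = E[X_τ^2] − E[τ]. The walk exits at 0 or 62, with P(hit 62 first) = 37/62, so E[X_τ^2] = 62^2 · 37/62 + 0 = 2294. Thus E[τ] = E[X_τ^2] − E[M_τ] = 2294 − 1369 = 925 = 37(62 − 37) = 925.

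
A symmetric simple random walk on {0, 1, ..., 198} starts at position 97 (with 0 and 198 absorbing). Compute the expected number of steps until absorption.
E[τ | X_0 = 97] = 9797

Let v_k = E[τ | X_0 = k]. Boundary: v_0 = v_198 = 0. Recurrence: v_k = 1 + (v_{k-1} + v_{k+1})/2 for 1 ≤ k ≤ 197. The particular solution to v_k − (v_{k-1} + v_{k+1})/2 = 1 is v_k = −k^2. Adding homogeneous solution A + B k and matching boundaries gives v_k = k (198 − k). Substituting k = 97: v_97 = 97 · 101 = 9797.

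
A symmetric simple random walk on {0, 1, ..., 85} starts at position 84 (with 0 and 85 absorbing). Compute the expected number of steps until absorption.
E[τ | X_0 = 84] = 84

Let v_k = E[τ | X_0 = k]. Boundary: v_0 = v_85 = 0. Recurrence: v_k = 1 + (v_{k-1} + v_{k+1})/2 for 1 ≤ k ≤ 84. The particular solution to v_k − (v_{k-1} + v_{k+1})/2 = 1 is v_k = −k^2. Adding homogeneous solution A + B k and matching boundaries gives v_k = k (85 − k). Substituting k = 84: v_84 = 84 · 1 = 84.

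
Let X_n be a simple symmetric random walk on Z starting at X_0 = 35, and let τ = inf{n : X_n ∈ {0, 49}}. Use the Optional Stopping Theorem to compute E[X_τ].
E[X_τ] = 35

X_n is a martingale and τ is a bounded-mean stopping time (indeed τ is finite a.s. with bounded expectation since the walk is in a bounded region). By the OST, E[X_τ] = E[X_0] = 35. Equivalently: E[X_τ] = 49 · P(hit 49 first) + 0 · P(hit 0 first) = 49 · (35/49) = 35.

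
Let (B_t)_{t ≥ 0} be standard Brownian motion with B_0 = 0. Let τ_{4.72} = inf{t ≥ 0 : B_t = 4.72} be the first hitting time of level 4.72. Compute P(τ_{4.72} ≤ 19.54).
P(τ_{4.72} ≤ 19.54) = 2(1 − Φ(4.72/√19.54)) = 2(1 − Φ(1.0678)) ≈ 0.2856

By the reflection principle for standard BM, P(τ_b ≤ t) = 2 · P(B_t ≥ b). Since B_t ~ N(0, t), P(B_t ≥ 4.72) = 1 − Φ(4.72/√t) = 1 − Φ(4.72/√19.54) = 1 − Φ(1.0678) ≈ 0.14281. Doubling: P(τ_{4.72} ≤ 19.54) ≈ 2 · 0.14281 = 0.28562 ≈ 0.2856.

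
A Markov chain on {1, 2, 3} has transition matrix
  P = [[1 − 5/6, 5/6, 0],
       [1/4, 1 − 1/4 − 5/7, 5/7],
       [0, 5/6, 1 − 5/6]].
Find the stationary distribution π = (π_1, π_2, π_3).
π = (21/151, 70/151, 60/151)

This is a birth-death chain on three states, which satisfies detailed balance: π_1 · P_{12} = π_2 · P_{21} and π_2 · P_{23} = π_3 · P_{32}.
From π_1 · 5/6 = π_2 · 1/4: π_2/π_1 = (5/6)/(1/4) = 10/3.
From π_2 · 5/7 = π_3 · 5/6: π_3/π_2 = (5/7)/(5/6) = 6/7.
Take π_1 proportional to 1; then unnormalized π = (1, 10/3, 20/7). Normalize by dividing by the sum 151/21:
  π = (21/151, 70/151, 60/151).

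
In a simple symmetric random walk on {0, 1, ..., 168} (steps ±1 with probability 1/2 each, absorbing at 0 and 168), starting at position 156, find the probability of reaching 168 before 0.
P(hit 168 before 0) = 156/168 = 13/14

Let u_k = P(hit 168 before 0 | start at k). Then u_0 = 0, u_168 = 1, and u_k = u_{k-1}/2 + u_{k+1}/2 for 1 ≤ k ≤ 167. This harmonic recurrence is solved by u_k = k/168, giving u_156 = 156/168 = 13/14.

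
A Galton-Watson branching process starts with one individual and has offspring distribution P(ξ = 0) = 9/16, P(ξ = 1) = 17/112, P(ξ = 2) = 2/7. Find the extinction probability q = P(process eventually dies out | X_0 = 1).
q = 1

Mean offspring μ = 0·9/16 + 1·17/112 + 2·2/7 = 81/112 ≤ 1. For μ ≤ 1 with offspring not concentrated at 1, the Galton-Watson process goes extinct almost surely, so q = 1.
(Algebraic check: The pgf is f(s) = 9/16 + 17/112·s + 2/7·s². The extinction probability q is the smallest fixed point of f in [0, 1]. Setting s = f(s):
  2/7·s² + (17/112 − 1)·s + 9/16 = 0
  2/7·s² − (9/16 + 2/7)·s + 9/16 = 0
which factors as (s − 1)·(2/7·s − 9/16) = 0, giving roots s = 1 and s = (9/16)/(2/7) = 63/32. Since 63/32 ≥ 1, the smallest root in [0, 1] is s = 1.)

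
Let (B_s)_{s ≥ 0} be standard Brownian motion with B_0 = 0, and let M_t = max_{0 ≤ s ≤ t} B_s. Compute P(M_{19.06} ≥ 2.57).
P(M_{19.06} ≥ 2.57) = 2·P(B_{19.06} ≥ 2.57) = 2(1 − Φ(2.57/√19.06)) ≈ 0.5561

By the reflection principle for Brownian motion, P(M_t ≥ a) = 2 · P(B_t ≥ a) for a ≥ 0. Since B_t ~ N(0, t), P(B_t ≥ 2.57) = 1 − Φ(2.57/√t) = 1 − Φ(2.57/√19.06) = 1 − Φ(0.5887). So
  P(M_{19.06} ≥ 2.57) = 2(1 − Φ(0.5887)) ≈ 0.5561.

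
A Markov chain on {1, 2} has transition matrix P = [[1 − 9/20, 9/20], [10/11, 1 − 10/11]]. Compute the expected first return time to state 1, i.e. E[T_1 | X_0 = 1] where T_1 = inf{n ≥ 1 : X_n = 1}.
E[T_1 | X_0 = 1] = 1/π_1 = 299/200

For an irreducible recurrent Markov chain with stationary distribution π, E[T_i | X_0 = i] = 1/π_i (Kac's formula). Here π_1 = (10/11)/(9/20 + 10/11) = (10/11)/(299/220) = 200/299, so E[T_1 | X_0 = 1] = 1/π_1 = (9/20 + 10/11)/(10/11) = (299/220)/(10/11) = 299/200.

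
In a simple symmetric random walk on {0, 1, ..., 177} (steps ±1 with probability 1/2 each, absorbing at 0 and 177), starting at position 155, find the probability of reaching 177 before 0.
P(hit 177 before 0) = 155/177

Let u_k = P(hit 177 before 0 | start at k). Then u_0 = 0, u_177 = 1, and u_k = u_{k-1}/2 + u_{k+1}/2 for 1 ≤ k ≤ 176. This harmonic recurrence is solved by u_k = k/177, giving u_155 = 155/177.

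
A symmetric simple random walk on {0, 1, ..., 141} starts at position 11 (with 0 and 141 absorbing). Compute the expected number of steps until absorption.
E[τ | X_0 = 11] = 1430

Let v_k = E[τ | X_0 = k]. Boundary: v_0 = v_141 = 0. Recurrence: v_k = 1 + (v_{k-1} + v_{k+1})/2 for 1 ≤ k ≤ 140. The particular solution to v_k − (v_{k-1} + v_{k+1})/2 = 1 is v_k = −k^2. Adding homogeneous solution A + B k and matching boundaries gives v_k = k (141 − k). Substituting k = 11: v_11 = 11 · 130 = 1430.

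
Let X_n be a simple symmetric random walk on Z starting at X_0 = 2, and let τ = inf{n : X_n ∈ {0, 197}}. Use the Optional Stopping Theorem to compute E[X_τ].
E[X_τ] = 2

X_n is a martingale and τ is a bounded-mean stopping time (indeed τ is finite a.s. with bounded expectation since the walk is in a bounded region). By the OST, E[X_τ] = E[X_0] = 2. Equivalently: E[X_τ] = 197 · P(hit 197 first) + 0 · P(hit 0 first) = 197 · (2/197) = 2.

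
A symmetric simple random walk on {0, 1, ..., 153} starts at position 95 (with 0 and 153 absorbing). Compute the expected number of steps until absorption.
E[τ | X_0 = 95] = 5510

Let v_k = E[τ | X_0 = k]. Boundary: v_0 = v_153 = 0. Recurrence: v_k = 1 + (v_{k-1} + v_{k+1})/2 for 1 ≤ k ≤ 152. The particular solution to v_k − (v_{k-1} + v_{k+1})/2 = 1 is v_k = −k^2. Adding homogeneous solution A + B k and matching boundaries gives v_k = k (153 − k). Substituting k = 95: v_95 = 95 · 58 = 5510.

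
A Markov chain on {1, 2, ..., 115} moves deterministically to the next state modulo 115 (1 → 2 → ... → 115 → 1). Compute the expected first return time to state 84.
E[T_84 | X_0 = 84] = 115

The chain cycles deterministically, so starting at state 84 it returns in exactly 115 steps. Equivalently, the stationary distribution is uniform π_j = 1/115 for every state j, so by Kac's formula E[T_84] = 1/π_84 = 115.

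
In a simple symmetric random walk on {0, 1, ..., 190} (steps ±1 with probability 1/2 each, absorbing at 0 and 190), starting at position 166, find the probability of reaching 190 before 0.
P(hit 190 before 0) = 166/190 = 83/95

Let u_k = P(hit 190 before 0 | start at k). Then u_0 = 0, u_190 = 1, and u_k = u_{k-1}/2 + u_{k+1}/2 for 1 ≤ k ≤ 189. This harmonic recurrence is solved by u_k = k/190, giving u_166 = 166/190 = 83/95.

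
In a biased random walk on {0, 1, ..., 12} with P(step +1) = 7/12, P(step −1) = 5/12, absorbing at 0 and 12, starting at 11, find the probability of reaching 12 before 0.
P(hit 12 before 0) = (1 − (5/7)^11) / (1 − (5/7)^12) = 6749745163/6798573288

Let u_k denote P(reach 12 before 0 | start at k). Boundary: u_0 = 0, u_12 = 1. Recurrence: u_k = 7/12·u_{k+1} + 5/12·u_{k-1} for 1 ≤ k ≤ 11. Try u_k = A + B·r^k with r = q/p = (5/12)/(7/12) = 5/7. Substitution satisfies the recurrence; boundary conditions give:
  u_k = (1 − r^k) / (1 − r^N) = (1 − (5/7)^11) / (1 − (5/7)^12) = 6749745163/6798573288.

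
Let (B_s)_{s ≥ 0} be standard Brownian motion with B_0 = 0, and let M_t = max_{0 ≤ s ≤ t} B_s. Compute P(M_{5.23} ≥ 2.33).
P(M_{5.23} ≥ 2.33) = 2·P(B_{5.23} ≥ 2.33) = 2(1 − Φ(2.33/√5.23)) ≈ 0.3083

By the reflection principle for Brownian motion, P(M_t ≥ a) = 2 · P(B_t ≥ a) for a ≥ 0. Since B_t ~ N(0, t), P(B_t ≥ 2.33) = 1 − Φ(2.33/√t) = 1 − Φ(2.33/√5.23) = 1 − Φ(1.0188). So
  P(M_{5.23} ≥ 2.33) = 2(1 − Φ(1.0188)) ≈ 0.3083.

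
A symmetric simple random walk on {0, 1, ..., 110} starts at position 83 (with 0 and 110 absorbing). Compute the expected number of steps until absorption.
E[τ | X_0 = 83] = 2241

Let v_k = E[τ | X_0 = k]. Boundary: v_0 = v_110 = 0. Recurrence: v_k = 1 + (v_{k-1} + v_{k+1})/2 for 1 ≤ k ≤ 109. The particular solution to v_k − (v_{k-1} + v_{k+1})/2 = 1 is v_k = −k^2. Adding homogeneous solution A + B k and matching boundaries gives v_k = k (110 − k). Substituting k = 83: v_83 = 83 · 27 = 2241.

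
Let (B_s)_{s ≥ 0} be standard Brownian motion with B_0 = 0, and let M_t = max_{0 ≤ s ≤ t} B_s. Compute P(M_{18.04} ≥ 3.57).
P(M_{18.04} ≥ 3.57) = 2·P(B_{18.04} ≥ 3.57) = 2(1 − Φ(3.57/√18.04)) ≈ 0.4006

By the reflection principle for Brownian motion, P(M_t ≥ a) = 2 · P(B_t ≥ a) for a ≥ 0. Since B_t ~ N(0, t), P(B_t ≥ 3.57) = 1 − Φ(3.57/√t) = 1 − Φ(3.57/√18.04) = 1 − Φ(0.8405). So
  P(M_{18.04} ≥ 3.57) = 2(1 − Φ(0.8405)) ≈ 0.4006.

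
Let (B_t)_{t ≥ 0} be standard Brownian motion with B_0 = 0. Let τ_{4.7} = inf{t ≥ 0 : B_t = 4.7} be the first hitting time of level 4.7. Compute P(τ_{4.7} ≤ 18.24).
P(τ_{4.7} ≤ 18.24) = 2(1 − Φ(4.7/√18.24)) = 2(1 − Φ(1.1005)) ≈ 0.2711

By the reflection principle for standard BM, P(τ_b ≤ t) = 2 · P(B_t ≥ b). Since B_t ~ N(0, t), P(B_t ≥ 4.7) = 1 − Φ(4.7/√t) = 1 − Φ(4.7/√18.24) = 1 − Φ(1.1005) ≈ 0.13556. Doubling: P(τ_{4.7} ≤ 18.24) ≈ 2 · 0.13556 = 0.27112 ≈ 0.2711.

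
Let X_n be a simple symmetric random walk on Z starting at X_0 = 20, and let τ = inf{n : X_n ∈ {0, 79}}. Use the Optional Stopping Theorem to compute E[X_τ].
E[X_τ] = 20

X_n is a martingale and τ is a bounded-mean stopping time (indeed τ is finite a.s. with bounded expectation since the walk is in a bounded region). By the OST, E[X_τ] = E[X_0] = 20. Equivalently: E[X_τ] = 79 · P(hit 79 first) + 0 · P(hit 0 first) = 79 · (20/79) = 20.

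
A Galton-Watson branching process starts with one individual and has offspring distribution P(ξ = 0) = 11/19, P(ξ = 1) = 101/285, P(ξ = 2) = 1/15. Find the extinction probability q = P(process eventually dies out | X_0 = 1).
q = 1

Mean offspring μ = 0·11/19 + 1·101/285 + 2·1/15 = 139/285 ≤ 1. For μ ≤ 1 with offspring not concentrated at 1, the Galton-Watson process goes extinct almost surely, so q = 1.
(Algebraic check: The pgf is f(s) = 11/19 + 101/285·s + 1/15·s². The extinction probability q is the smallest fixed point of f in [0, 1]. Setting s = f(s):
  1/15·s² + (101/285 − 1)·s + 11/19 = 0
  1/15·s² − (11/19 + 1/15)·s + 11/19 = 0
which factors as (s − 1)·(1/15·s − 11/19) = 0, giving roots s = 1 and s = (11/19)/(1/15) = 165/19. Since 165/19 ≥ 1, the smallest root in [0, 1] is s = 1.)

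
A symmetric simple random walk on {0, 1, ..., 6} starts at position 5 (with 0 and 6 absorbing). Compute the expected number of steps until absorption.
E[τ | X_0 = 5] = 5

Let v_k = E[τ | X_0 = k]. Boundary: v_0 = v_6 = 0. Recurrence: v_k = 1 + (v_{k-1} + v_{k+1})/2 for 1 ≤ k ≤ 5. The particular solution to v_k − (v_{k-1} + v_{k+1})/2 = 1 is v_k = −k^2. Adding homogeneous solution A + B k and matching boundaries gives v_k = k (6 − k). Substituting k = 5: v_5 = 5 · 1 = 5.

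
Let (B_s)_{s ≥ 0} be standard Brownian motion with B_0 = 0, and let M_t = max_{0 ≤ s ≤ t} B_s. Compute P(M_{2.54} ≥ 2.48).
P(M_{2.54} ≥ 2.48) = 2·P(B_{2.54} ≥ 2.48) = 2(1 − Φ(2.48/√2.54)) ≈ 0.1197

By the reflection principle for Brownian motion, P(M_t ≥ a) = 2 · P(B_t ≥ a) for a ≥ 0. Since B_t ~ N(0, t), P(B_t ≥ 2.48) = 1 − Φ(2.48/√t) = 1 − Φ(2.48/√2.54) = 1 − Φ(1.5561). So
  P(M_{2.54} ≥ 2.48) = 2(1 − Φ(1.5561)) ≈ 0.1197.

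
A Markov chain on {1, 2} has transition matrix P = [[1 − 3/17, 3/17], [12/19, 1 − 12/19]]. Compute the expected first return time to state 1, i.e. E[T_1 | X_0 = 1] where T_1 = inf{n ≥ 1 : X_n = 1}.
E[T_1 | X_0 = 1] = 1/π_1 = 87/68

For an irreducible recurrent Markov chain with stationary distribution π, E[T_i | X_0 = i] = 1/π_i (Kac's formula). Here π_1 = (12/19)/(3/17 + 12/19) = (12/19)/(261/323) = 68/87, so E[T_1 | X_0 = 1] = 1/π_1 = (3/17 + 12/19)/(12/19) = (261/323)/(12/19) = 87/68.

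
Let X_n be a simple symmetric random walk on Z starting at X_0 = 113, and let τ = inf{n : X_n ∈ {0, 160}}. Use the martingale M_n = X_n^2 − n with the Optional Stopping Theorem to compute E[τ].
E[τ] = 5311

M_n = X_n^2 − n is a martingale (since E[X_{n+1}^2 | F_n] = X_n^2 + 1). By OST (τ has finite mean in a bounded region), E[M_τ] = E[M_0] = X_0^2 − 0 = 113^2 = 12769. Also E[M_τ] = E[X_τ^2] − E[τ]. The walk exits at 0 or 160, with P(hit 160 first) = 113/160, so E[X_τ^2] = 160^2 · 113/160 + 0 = 18080. Thus E[τ] = E[X_τ^2] − E[M_τ] = 18080 − 12769 = 5311 = 113(160 − 113) = 5311.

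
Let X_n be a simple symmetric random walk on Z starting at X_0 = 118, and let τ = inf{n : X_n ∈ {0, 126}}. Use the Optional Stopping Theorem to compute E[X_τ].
E[X_τ] = 118

X_n is a martingale and τ is a bounded-mean stopping time (indeed τ is finite a.s. with bounded expectation since the walk is in a bounded region). By the OST, E[X_τ] = E[X_0] = 118. Equivalently: E[X_τ] = 126 · P(hit 126 first) + 0 · P(hit 0 first) = 126 · (118/126) = 118.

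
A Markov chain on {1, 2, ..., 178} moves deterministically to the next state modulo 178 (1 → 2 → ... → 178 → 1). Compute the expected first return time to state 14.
E[T_14 | X_0 = 14] = 178

The chain cycles deterministically, so starting at state 14 it returns in exactly 178 steps. Equivalently, the stationary distribution is uniform π_j = 1/178 for every state j, so by Kac's formula E[T_14] = 1/π_14 = 178.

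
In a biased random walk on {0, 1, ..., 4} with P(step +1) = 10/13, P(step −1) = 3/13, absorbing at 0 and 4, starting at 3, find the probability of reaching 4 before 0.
P(hit 4 before 0) = (1 − (3/10)^3) / (1 − (3/10)^4) = 1390/1417

Let u_k denote P(reach 4 before 0 | start at k). Boundary: u_0 = 0, u_4 = 1. Recurrence: u_k = 10/13·u_{k+1} + 3/13·u_{k-1} for 1 ≤ k ≤ 3. Try u_k = A + B·r^k with r = q/p = (3/13)/(10/13) = 3/10. Substitution satisfies the recurrence; boundary conditions give:
  u_k = (1 − r^k) / (1 − r^N) = (1 − (3/10)^3) / (1 − (3/10)^4) = 1390/1417.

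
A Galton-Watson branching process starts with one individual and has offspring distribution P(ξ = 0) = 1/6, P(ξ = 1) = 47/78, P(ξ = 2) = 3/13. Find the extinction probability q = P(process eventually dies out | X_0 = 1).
q = 13/18

The pgf is f(s) = 1/6 + 47/78·s + 3/13·s². The extinction probability q is the smallest fixed point of f in [0, 1]. Setting s = f(s):
  3/13·s² + (47/78 − 1)·s + 1/6 = 0
  3/13·s² − (1/6 + 3/13)·s + 1/6 = 0
which factors as (s − 1)·(3/13·s − 1/6) = 0, giving roots s = 1 and s = (1/6)/(3/13) = 13/18.
Mean offspring μ = 47/78 + 2·3/13 = 83/78 > 1 (supercritical), so q < 1. The extinction probability is the smaller root: q = (1/6)/(3/13) = 13/18.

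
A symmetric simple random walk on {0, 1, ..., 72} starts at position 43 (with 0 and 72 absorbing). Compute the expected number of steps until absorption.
E[τ | X_0 = 43] = 1247

Let v_k = E[τ | X_0 = k]. Boundary: v_0 = v_72 = 0. Recurrence: v_k = 1 + (v_{k-1} + v_{k+1})/2 for 1 ≤ k ≤ 71. The particular solution to v_k − (v_{k-1} + v_{k+1})/2 = 1 is v_k = −k^2. Adding homogeneous solution A + B k and matching boundaries gives v_k = k (72 − k). Substituting k = 43: v_43 = 43 · 29 = 1247.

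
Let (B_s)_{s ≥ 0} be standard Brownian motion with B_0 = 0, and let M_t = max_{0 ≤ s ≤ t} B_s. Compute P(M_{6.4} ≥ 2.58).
P(M_{6.4} ≥ 2.58) = 2·P(B_{6.4} ≥ 2.58) = 2(1 − Φ(2.58/√6.4)) ≈ 0.3078

By the reflection principle for Brownian motion, P(M_t ≥ a) = 2 · P(B_t ≥ a) for a ≥ 0. Since B_t ~ N(0, t), P(B_t ≥ 2.58) = 1 − Φ(2.58/√t) = 1 − Φ(2.58/√6.4) = 1 − Φ(1.0198). So
  P(M_{6.4} ≥ 2.58) = 2(1 − Φ(1.0198)) ≈ 0.3078.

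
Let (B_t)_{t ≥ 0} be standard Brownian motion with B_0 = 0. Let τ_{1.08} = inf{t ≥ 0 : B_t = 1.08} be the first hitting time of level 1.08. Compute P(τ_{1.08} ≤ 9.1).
P(τ_{1.08} ≤ 9.1) = 2(1 − Φ(1.08/√9.1)) = 2(1 − Φ(0.3580)) ≈ 0.7203

By the reflection principle for standard BM, P(τ_b ≤ t) = 2 · P(B_t ≥ b). Since B_t ~ N(0, t), P(B_t ≥ 1.08) = 1 − Φ(1.08/√t) = 1 − Φ(1.08/√9.1) = 1 − Φ(0.3580) ≈ 0.36017. Doubling: P(τ_{1.08} ≤ 9.1) ≈ 2 · 0.36017 = 0.72034 ≈ 0.7203.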